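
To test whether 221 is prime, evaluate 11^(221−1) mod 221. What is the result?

11^1 ≡ 11 (mod 221)
11^2 ≡ 11^2 = 121 ≡ 121 (mod 221)
11^4 ≡ 121^2 = 14641 ≡ 55 (mod 221)
11^8 ≡ 55^2 = 3025 ≡ 152 (mod 221)
11^16 ≡ 152^2 = 23104 ≡ 120 (mod 221)
11^32 ≡ 120^2 = 14400 ≡ 35 (mod 221)
11^64 ≡ 35^2 = 1225 ≡ 120 (mod 221)
11^128 ≡ 120^2 = 14400 ≡ 35 (mod 221)
220 = 128 + 64 + 16 + 8 + 4 in binary powers of 2.
So 11^220 ≡ 35 · 120 · 120 · 152 · 55 ≡ 81 (mod 221).
Since 81 ≠ 1, base 11 is a Fermat witness: 221 is composite.

81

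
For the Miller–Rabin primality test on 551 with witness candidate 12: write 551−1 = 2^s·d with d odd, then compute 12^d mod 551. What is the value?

46

551 − 1 = 550 = 2^1 · 275, so d = 275.
12^1 ≡ 12 (mod 551)
12^2 ≡ 12^2 = 144 ≡ 144 (mod 551)
12^4 ≡ 144^2 = 20736 ≡ 349 (mod 551)
12^8 ≡ 349^2 = 121801 ≡ 30 (mod 551)
12^16 ≡ 30^2 = 900 ≡ 349 (mod 551)
12^32 ≡ 349^2 = 121801 ≡ 30 (mod 551)
12^64 ≡ 30^2 = 900 ≡ 349 (mod 551)
12^128 ≡ 349^2 = 121801 ≡ 30 (mod 551)
12^256 ≡ 30^2 = 900 ≡ 349 (mod 551)
275 = 256 + 16 + 2 + 1 in binary powers of 2.
So 12^275 ≡ 349 · 349 · 144 · 12 ≡ 46 (mod 551).
Squaring chain: 46; never reaches −1, so base 12 is a Miller–Rabin witness that 551 is composite.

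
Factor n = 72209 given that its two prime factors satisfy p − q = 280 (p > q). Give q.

163

Since p = q + 280, we have 72209 = q(q + 280), so q² + 280q − 72209 = 0.
Discriminant: 280² + 4·72209 = 78400 + 288836 = 367236; √367236 = 606.
q = (−280 + 606)/2 = 163, and p = q + 280 = 443.
Check: 163 · 443 = 72209.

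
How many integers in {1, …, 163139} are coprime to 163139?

Factor: 163139 = 23 · 41 · 173.
φ(163139) = (23−1) · (41−1) · (173−1) = 22 · 40 · 172 = 151360.

151360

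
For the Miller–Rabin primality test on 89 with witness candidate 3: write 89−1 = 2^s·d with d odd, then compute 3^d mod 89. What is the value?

89 − 1 = 88 = 2^3 · 11, so d = 11.
3^1 ≡ 3 (mod 89)
3^2 ≡ 3^2 = 9 ≡ 9 (mod 89)
3^4 ≡ 9^2 = 81 ≡ 81 (mod 89)
3^8 ≡ 81^2 = 6561 ≡ 64 (mod 89)
11 = 8 + 2 + 1 in binary powers of 2.
So 3^11 ≡ 64 · 9 · 3 ≡ 37 (mod 89).
Squaring chain: 37 → 34 → 88; reaches −1, so base 3 does not prove 89 composite.

37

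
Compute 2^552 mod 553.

64

2^1 ≡ 2 (mod 553)
2^2 ≡ 2^2 = 4 ≡ 4 (mod 553)
2^4 ≡ 4^2 = 16 ≡ 16 (mod 553)
2^8 ≡ 16^2 = 256 ≡ 256 (mod 553)
2^16 ≡ 256^2 = 65536 ≡ 282 (mod 553)
2^32 ≡ 282^2 = 79524 ≡ 445 (mod 553)
2^64 ≡ 445^2 = 198025 ≡ 51 (mod 553)
2^128 ≡ 51^2 = 2601 ≡ 389 (mod 553)
2^256 ≡ 389^2 = 151321 ≡ 352 (mod 553)
2^512 ≡ 352^2 = 123904 ≡ 32 (mod 553)
552 = 512 + 32 + 8 in binary powers of 2.
So 2^552 ≡ 32 · 445 · 256 ≡ 64 (mod 553).
Since 64 ≠ 1, base 2 is a Fermat witness: 553 is composite.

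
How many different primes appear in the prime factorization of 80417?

3

80417 = 29 · 2773
2773 = 47 · 59
80417 = 29 · 47 · 59, which has 3 distinct prime factors.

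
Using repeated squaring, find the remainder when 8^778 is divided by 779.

8^1 ≡ 8 (mod 779)
8^2 ≡ 8^2 = 64 ≡ 64 (mod 779)
8^4 ≡ 64^2 = 4096 ≡ 201 (mod 779)
8^8 ≡ 201^2 = 40401 ≡ 672 (mod 779)
8^16 ≡ 672^2 = 451584 ≡ 543 (mod 779)
8^32 ≡ 543^2 = 294849 ≡ 387 (mod 779)
8^64 ≡ 387^2 = 149769 ≡ 201 (mod 779)
8^128 ≡ 201^2 = 40401 ≡ 672 (mod 779)
8^256 ≡ 672^2 = 451584 ≡ 543 (mod 779)
8^512 ≡ 543^2 = 294849 ≡ 387 (mod 779)
778 = 512 + 256 + 8 + 2 in binary powers of 2.
So 8^778 ≡ 387 · 543 · 672 · 64 ≡ 353 (mod 779).
Since 353 ≠ 1, base 8 is a Fermat witness: 779 is composite.

353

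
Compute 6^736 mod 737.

16

6^1 ≡ 6 (mod 737)
6^2 ≡ 6^2 = 36 ≡ 36 (mod 737)
6^4 ≡ 36^2 = 1296 ≡ 559 (mod 737)
6^8 ≡ 559^2 = 312481 ≡ 730 (mod 737)
6^16 ≡ 730^2 = 532900 ≡ 49 (mod 737)
6^32 ≡ 49^2 = 2401 ≡ 190 (mod 737)
6^64 ≡ 190^2 = 36100 ≡ 724 (mod 737)
6^128 ≡ 724^2 = 524176 ≡ 169 (mod 737)
6^256 ≡ 169^2 = 28561 ≡ 555 (mod 737)
6^512 ≡ 555^2 = 308025 ≡ 696 (mod 737)
736 = 512 + 128 + 64 + 32 in binary powers of 2.
So 6^736 ≡ 696 · 169 · 724 · 190 ≡ 16 (mod 737).
Since 16 ≠ 1, base 6 is a Fermat witness: 737 is composite.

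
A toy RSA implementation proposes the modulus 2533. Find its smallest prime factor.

17

2533 is odd.
Digit sum 13, not divisible by 3.
Ends in 3: not divisible by 5.
7: 2533 = 7·361 + 6
11: 2533 = 11·230 + 3
13: 2533 = 13·194 + 11
17: 2533 = 17·149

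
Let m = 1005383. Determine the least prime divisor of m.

43

1005383 is odd.
Digit sum 20, not divisible by 3.
Ends in 3: not divisible by 5.
7: 1005383 = 7·143626 + 1
11: 1005383 = 11·91398 + 5
13: 1005383 = 13·77337 + 2
17: 1005383 = 17·59140 + 3
19: 1005383 = 19·52914 + 17
23: 1005383 = 23·43712 + 7
29: 1005383 = 29·34668 + 11
31: 1005383 = 31·32431 + 22
37: 1005383 = 37·27172 + 19
41: 1005383 = 41·24521 + 22
43: 1005383 = 43·23381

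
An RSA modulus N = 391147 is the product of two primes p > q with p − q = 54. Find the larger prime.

653

Since p = q + 54, we have 391147 = q(q + 54), so q² + 54q − 391147 = 0.
Discriminant: 54² + 4·391147 = 2916 + 1564588 = 1567504; √1567504 = 1252.
q = (−54 + 1252)/2 = 599, and p = q + 54 = 653.
Check: 599 · 653 = 391147.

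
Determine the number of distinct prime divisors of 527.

2

527 = 17 · 31
527 = 17 · 31, which has 2 distinct prime factors.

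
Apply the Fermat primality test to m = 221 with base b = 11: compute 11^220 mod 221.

81

11^1 ≡ 11 (mod 221)
11^2 ≡ 11^2 = 121 ≡ 121 (mod 221)
11^4 ≡ 121^2 = 14641 ≡ 55 (mod 221)
11^8 ≡ 55^2 = 3025 ≡ 152 (mod 221)
11^16 ≡ 152^2 = 23104 ≡ 120 (mod 221)
11^32 ≡ 120^2 = 14400 ≡ 35 (mod 221)
11^64 ≡ 35^2 = 1225 ≡ 120 (mod 221)
11^128 ≡ 120^2 = 14400 ≡ 35 (mod 221)
220 = 128 + 64 + 16 + 8 + 4 in binary powers of 2.
So 11^220 ≡ 35 · 120 · 120 · 152 · 55 ≡ 81 (mod 221).
Since 81 ≠ 1, base 11 is a Fermat witness: 221 is composite.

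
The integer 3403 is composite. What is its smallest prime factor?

3403 is odd.
Digit sum 10, not divisible by 3.
Ends in 3: not divisible by 5.
7: 3403 = 7·486 + 1
11: 3403 = 11·309 + 4
13: 3403 = 13·261 + 10
17: 3403 = 17·200 + 3
19: 3403 = 19·179 + 2
23: 3403 = 23·147 + 22
29: 3403 = 29·117 + 10
31: 3403 = 31·109 + 24
37: 3403 = 37·91 + 36
41: 3403 = 41·83

41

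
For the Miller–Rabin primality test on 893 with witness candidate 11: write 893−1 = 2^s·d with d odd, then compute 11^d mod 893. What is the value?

467

893 − 1 = 892 = 2^2 · 223, so d = 223.
11^1 ≡ 11 (mod 893)
11^2 ≡ 11^2 = 121 ≡ 121 (mod 893)
11^4 ≡ 121^2 = 14641 ≡ 353 (mod 893)
11^8 ≡ 353^2 = 124609 ≡ 482 (mod 893)
11^16 ≡ 482^2 = 232324 ≡ 144 (mod 893)
11^32 ≡ 144^2 = 20736 ≡ 197 (mod 893)
11^64 ≡ 197^2 = 38809 ≡ 410 (mod 893)
11^128 ≡ 410^2 = 168100 ≡ 216 (mod 893)
223 = 128 + 64 + 16 + 8 + 4 + 2 + 1 in binary powers of 2.
So 11^223 ≡ 216 · 410 · 144 · 482 · 353 · 121 · 11 ≡ 467 (mod 893).
Squaring chain: 467 → 197; never reaches −1, so base 11 is a Miller–Rabin witness that 893 is composite.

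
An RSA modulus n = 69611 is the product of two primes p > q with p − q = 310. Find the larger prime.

461

Since p = q + 310, we have 69611 = q(q + 310), so q² + 310q − 69611 = 0.
Discriminant: 310² + 4·69611 = 96100 + 278444 = 374544; √374544 = 612.
q = (−310 + 612)/2 = 151, and p = q + 310 = 461.
Check: 151 · 461 = 69611.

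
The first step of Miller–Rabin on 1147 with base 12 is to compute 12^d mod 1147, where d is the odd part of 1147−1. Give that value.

1147 − 1 = 1146 = 2^1 · 573, so d = 573.
12^1 ≡ 12 (mod 1147)
12^2 ≡ 12^2 = 144 ≡ 144 (mod 1147)
12^4 ≡ 144^2 = 20736 ≡ 90 (mod 1147)
12^8 ≡ 90^2 = 8100 ≡ 71 (mod 1147)
12^16 ≡ 71^2 = 5041 ≡ 453 (mod 1147)
12^32 ≡ 453^2 = 205209 ≡ 1043 (mod 1147)
12^64 ≡ 1043^2 = 1087849 ≡ 493 (mod 1147)
12^128 ≡ 493^2 = 243049 ≡ 1032 (mod 1147)
12^256 ≡ 1032^2 = 1065024 ≡ 608 (mod 1147)
12^512 ≡ 608^2 = 369664 ≡ 330 (mod 1147)
573 = 512 + 32 + 16 + 8 + 4 + 1 in binary powers of 2.
So 12^573 ≡ 330 · 1043 · 453 · 71 · 90 · 12 ≡ 1046 (mod 1147).
Squaring chain: 1046; never reaches −1, so base 12 is a Miller–Rabin witness that 1147 is composite.

1046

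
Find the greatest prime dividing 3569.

83

3569 = 43 · 83
83 is prime.
So 3569 = 43 · 83; the largest prime factor is 83.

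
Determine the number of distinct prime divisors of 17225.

17225 = 5^2 · 689
689 = 13 · 53
17225 = 5^2 · 13 · 53, which has 3 distinct prime factors.

3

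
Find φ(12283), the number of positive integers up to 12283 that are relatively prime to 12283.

Factor: 12283 = 71 · 173.
φ(12283) = (71−1) · (173−1) = 70 · 172 = 12040.

12040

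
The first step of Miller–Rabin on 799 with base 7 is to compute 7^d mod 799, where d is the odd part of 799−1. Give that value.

345

799 − 1 = 798 = 2^1 · 399, so d = 399.
7^1 ≡ 7 (mod 799)
7^2 ≡ 7^2 = 49 ≡ 49 (mod 799)
7^4 ≡ 49^2 = 2401 ≡ 4 (mod 799)
7^8 ≡ 4^2 = 16 ≡ 16 (mod 799)
7^16 ≡ 16^2 = 256 ≡ 256 (mod 799)
7^32 ≡ 256^2 = 65536 ≡ 18 (mod 799)
7^64 ≡ 18^2 = 324 ≡ 324 (mod 799)
7^128 ≡ 324^2 = 104976 ≡ 307 (mod 799)
7^256 ≡ 307^2 = 94249 ≡ 766 (mod 799)
399 = 256 + 128 + 8 + 4 + 2 + 1 in binary powers of 2.
So 7^399 ≡ 766 · 307 · 16 · 4 · 49 · 7 ≡ 345 (mod 799).
Squaring chain: 345; never reaches −1, so base 7 is a Miller–Rabin witness that 799 is composite.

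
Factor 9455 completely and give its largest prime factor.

61

9455 = 5 · 1891
1891 = 31 · 61
61 is prime.
So 9455 = 5 · 31 · 61; the largest prime factor is 61.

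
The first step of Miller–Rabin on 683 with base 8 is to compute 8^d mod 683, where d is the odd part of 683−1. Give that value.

683 − 1 = 682 = 2^1 · 341, so d = 341.
8^1 ≡ 8 (mod 683)
8^2 ≡ 8^2 = 64 ≡ 64 (mod 683)
8^4 ≡ 64^2 = 4096 ≡ 681 (mod 683)
8^8 ≡ 681^2 = 463761 ≡ 4 (mod 683)
8^16 ≡ 4^2 = 16 ≡ 16 (mod 683)
8^32 ≡ 16^2 = 256 ≡ 256 (mod 683)
8^64 ≡ 256^2 = 65536 ≡ 651 (mod 683)
8^128 ≡ 651^2 = 423801 ≡ 341 (mod 683)
8^256 ≡ 341^2 = 116281 ≡ 171 (mod 683)
341 = 256 + 64 + 16 + 4 + 1 in binary powers of 2.
So 8^341 ≡ 171 · 651 · 16 · 681 · 8 ≡ 682 (mod 683).
Since 8^d ≡ 682 (mod 683), base 8 does not prove 683 composite.

682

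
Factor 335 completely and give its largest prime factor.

335 = 5 · 67
67 is prime.
So 335 = 5 · 67; the largest prime factor is 67.

67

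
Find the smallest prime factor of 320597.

320597 is odd.
Digit sum 26, not divisible by 3.
Ends in 7: not divisible by 5.
7: 320597 = 7·45799 + 4
11: 320597 = 11·29145 + 2
13: 320597 = 13·24661 + 4
17: 320597 = 17·18858 + 11
19: 320597 = 19·16873 + 10
23: 320597 = 23·13939

23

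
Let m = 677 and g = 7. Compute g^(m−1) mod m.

7^1 ≡ 7 (mod 677)
7^2 ≡ 7^2 = 49 ≡ 49 (mod 677)
7^4 ≡ 49^2 = 2401 ≡ 370 (mod 677)
7^8 ≡ 370^2 = 136900 ≡ 146 (mod 677)
7^16 ≡ 146^2 = 21316 ≡ 329 (mod 677)
7^32 ≡ 329^2 = 108241 ≡ 598 (mod 677)
7^64 ≡ 598^2 = 357604 ≡ 148 (mod 677)
7^128 ≡ 148^2 = 21904 ≡ 240 (mod 677)
7^256 ≡ 240^2 = 57600 ≡ 55 (mod 677)
7^512 ≡ 55^2 = 3025 ≡ 317 (mod 677)
676 = 512 + 128 + 32 + 4 in binary powers of 2.
So 7^676 ≡ 317 · 240 · 598 · 370 ≡ 1 (mod 677).
Since the result is 1, base 7 gives no evidence that 677 is composite.

1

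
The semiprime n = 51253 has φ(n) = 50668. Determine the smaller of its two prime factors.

107

φ(n) = (p−1)(q−1) = n − (p+q) + 1, so p + q = 51253 − 50668 + 1 = 586.
p and q are the roots of t² − 586t + 51253 = 0.
Discriminant: 586² − 4·51253 = 343396 − 205012 = 138384; √138384 = 372.
q = (586 − 372)/2 = 107, p = (586 + 372)/2 = 479.
Check: 107 · 479 = 51253.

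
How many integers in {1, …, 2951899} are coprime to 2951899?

2889600

Factor: 2951899 = 113 · 151 · 173.
φ(2951899) = (113−1) · (151−1) · (173−1) = 112 · 150 · 172 = 2889600.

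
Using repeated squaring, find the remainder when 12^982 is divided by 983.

1

12^1 ≡ 12 (mod 983)
12^2 ≡ 12^2 = 144 ≡ 144 (mod 983)
12^4 ≡ 144^2 = 20736 ≡ 93 (mod 983)
12^8 ≡ 93^2 = 8649 ≡ 785 (mod 983)
12^16 ≡ 785^2 = 616225 ≡ 867 (mod 983)
12^32 ≡ 867^2 = 751689 ≡ 677 (mod 983)
12^64 ≡ 677^2 = 458329 ≡ 251 (mod 983)
12^128 ≡ 251^2 = 63001 ≡ 89 (mod 983)
12^256 ≡ 89^2 = 7921 ≡ 57 (mod 983)
12^512 ≡ 57^2 = 3249 ≡ 300 (mod 983)
982 = 512 + 256 + 128 + 64 + 16 + 4 + 2 in binary powers of 2.
So 12^982 ≡ 300 · 57 · 89 · 251 · 867 · 93 · 144 ≡ 1 (mod 983).
Since the result is 1, base 12 gives no evidence that 983 is composite.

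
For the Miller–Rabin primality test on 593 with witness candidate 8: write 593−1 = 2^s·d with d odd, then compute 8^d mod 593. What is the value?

593 − 1 = 592 = 2^4 · 37, so d = 37.
8^1 ≡ 8 (mod 593)
8^2 ≡ 8^2 = 64 ≡ 64 (mod 593)
8^4 ≡ 64^2 = 4096 ≡ 538 (mod 593)
8^8 ≡ 538^2 = 289444 ≡ 60 (mod 593)
8^16 ≡ 60^2 = 3600 ≡ 42 (mod 593)
8^32 ≡ 42^2 = 1764 ≡ 578 (mod 593)
37 = 32 + 4 + 1 in binary powers of 2.
So 8^37 ≡ 578 · 538 · 8 ≡ 77 (mod 593).
Squaring chain: 77 → 592 → 1 → 1; reaches −1, so base 8 does not prove 593 composite.

77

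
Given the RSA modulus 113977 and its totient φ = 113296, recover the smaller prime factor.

φ(n) = (p−1)(q−1) = n − (p+q) + 1, so p + q = 113977 − 113296 + 1 = 682.
p and q are the roots of t² − 682t + 113977 = 0.
Discriminant: 682² − 4·113977 = 465124 − 455908 = 9216; √9216 = 96.
q = (682 − 96)/2 = 293, p = (682 + 96)/2 = 389.
Check: 293 · 389 = 113977.

293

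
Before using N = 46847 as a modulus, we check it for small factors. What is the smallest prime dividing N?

46847 is odd.
Digit sum 29, not divisible by 3.
Ends in 7: not divisible by 5.
7: 46847 = 7·6692 + 3
11: 46847 = 11·4258 + 9
13: 46847 = 13·3603 + 8
17: 46847 = 17·2755 + 12
19: 46847 = 19·2465 + 12
23: 46847 = 23·2036 + 19
29: 46847 = 29·1615 + 12
31: 46847 = 31·1511 + 6
37: 46847 = 37·1266 + 5
41: 46847 = 41·1142 + 25
43: 46847 = 43·1089 + 20
47: 46847 = 47·996 + 35
53: 46847 = 53·883 + 48
59: 46847 = 59·794 + 1
61: 46847 = 61·767 + 60
67: 46847 = 67·699 + 14
71: 46847 = 71·659 + 58
73: 46847 = 73·641 + 54
79: 46847 = 79·593

79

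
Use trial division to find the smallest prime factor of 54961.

54961 is odd.
Digit sum 25, not divisible by 3.
Ends in 1: not divisible by 5.
7: 54961 = 7·7851 + 4
11: 54961 = 11·4996 + 5
13: 54961 = 13·4227 + 10
17: 54961 = 17·3233

17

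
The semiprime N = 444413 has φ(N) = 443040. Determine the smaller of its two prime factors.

φ(n) = (p−1)(q−1) = n − (p+q) + 1, so p + q = 444413 − 443040 + 1 = 1374.
p and q are the roots of t² − 1374t + 444413 = 0.
Discriminant: 1374² − 4·444413 = 1887876 − 1777652 = 110224; √110224 = 332.
q = (1374 − 332)/2 = 521, p = (1374 + 332)/2 = 853.
Check: 521 · 853 = 444413.

521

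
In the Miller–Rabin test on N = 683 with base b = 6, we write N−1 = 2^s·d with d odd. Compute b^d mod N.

682

683 − 1 = 682 = 2^1 · 341, so d = 341.
6^1 ≡ 6 (mod 683)
6^2 ≡ 6^2 = 36 ≡ 36 (mod 683)
6^4 ≡ 36^2 = 1296 ≡ 613 (mod 683)
6^8 ≡ 613^2 = 375769 ≡ 119 (mod 683)
6^16 ≡ 119^2 = 14161 ≡ 501 (mod 683)
6^32 ≡ 501^2 = 251001 ≡ 340 (mod 683)
6^64 ≡ 340^2 = 115600 ≡ 173 (mod 683)
6^128 ≡ 173^2 = 29929 ≡ 560 (mod 683)
6^256 ≡ 560^2 = 313600 ≡ 103 (mod 683)
341 = 256 + 64 + 16 + 4 + 1 in binary powers of 2.
So 6^341 ≡ 103 · 173 · 501 · 613 · 6 ≡ 682 (mod 683).
Since 6^d ≡ 682 (mod 683), base 6 does not prove 683 composite.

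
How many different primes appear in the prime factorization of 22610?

5

22610 = 2 · 11305
11305 = 5 · 2261
2261 = 7 · 323
323 = 17 · 19
22610 = 2 · 5 · 7 · 17 · 19, which has 5 distinct prime factors.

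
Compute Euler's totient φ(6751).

Factor: 6751 = 43 · 157.
φ(6751) = (43−1) · (157−1) = 42 · 156 = 6552.

6552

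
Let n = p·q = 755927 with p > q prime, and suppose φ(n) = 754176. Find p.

983

φ(n) = (p−1)(q−1) = n − (p+q) + 1, so p + q = 755927 − 754176 + 1 = 1752.
p and q are the roots of t² − 1752t + 755927 = 0.
Discriminant: 1752² − 4·755927 = 3069504 − 3023708 = 45796; √45796 = 214.
q = (1752 − 214)/2 = 769, p = (1752 + 214)/2 = 983.
Check: 769 · 983 = 755927.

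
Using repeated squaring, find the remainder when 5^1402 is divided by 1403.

992

5^1 ≡ 5 (mod 1403)
5^2 ≡ 5^2 = 25 ≡ 25 (mod 1403)
5^4 ≡ 25^2 = 625 ≡ 625 (mod 1403)
5^8 ≡ 625^2 = 390625 ≡ 591 (mod 1403)
5^16 ≡ 591^2 = 349281 ≡ 1337 (mod 1403)
5^32 ≡ 1337^2 = 1787569 ≡ 147 (mod 1403)
5^64 ≡ 147^2 = 21609 ≡ 564 (mod 1403)
5^128 ≡ 564^2 = 318096 ≡ 1018 (mod 1403)
5^256 ≡ 1018^2 = 1036324 ≡ 910 (mod 1403)
5^512 ≡ 910^2 = 828100 ≡ 330 (mod 1403)
5^1024 ≡ 330^2 = 108900 ≡ 869 (mod 1403)
1402 = 1024 + 256 + 64 + 32 + 16 + 8 + 2 in binary powers of 2.
So 5^1402 ≡ 869 · 910 · 564 · 147 · 1337 · 591 · 25 ≡ 992 (mod 1403).
Since 992 ≠ 1, base 5 is a Fermat witness: 1403 is composite.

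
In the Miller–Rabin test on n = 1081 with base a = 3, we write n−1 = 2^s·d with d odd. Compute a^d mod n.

1081 − 1 = 1080 = 2^3 · 135, so d = 135.
3^1 ≡ 3 (mod 1081)
3^2 ≡ 3^2 = 9 ≡ 9 (mod 1081)
3^4 ≡ 9^2 = 81 ≡ 81 (mod 1081)
3^8 ≡ 81^2 = 6561 ≡ 75 (mod 1081)
3^16 ≡ 75^2 = 5625 ≡ 220 (mod 1081)
3^32 ≡ 220^2 = 48400 ≡ 836 (mod 1081)
3^64 ≡ 836^2 = 698896 ≡ 570 (mod 1081)
3^128 ≡ 570^2 = 324900 ≡ 600 (mod 1081)
135 = 128 + 4 + 2 + 1 in binary powers of 2.
So 3^135 ≡ 600 · 81 · 9 · 3 ≡ 947 (mod 1081).
Squaring chain: 947 → 660 → 1038; never reaches −1, so base 3 is a Miller–Rabin witness that 1081 is composite.

947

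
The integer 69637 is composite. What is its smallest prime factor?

83

69637 is odd.
Digit sum 31, not divisible by 3.
Ends in 7: not divisible by 5.
7: 69637 = 7·9948 + 1
11: 69637 = 11·6330 + 7
13: 69637 = 13·5356 + 9
17: 69637 = 17·4096 + 5
19: 69637 = 19·3665 + 2
23: 69637 = 23·3027 + 16
29: 69637 = 29·2401 + 8
31: 69637 = 31·2246 + 11
37: 69637 = 37·1882 + 3
41: 69637 = 41·1698 + 19
43: 69637 = 43·1619 + 20
47: 69637 = 47·1481 + 30
53: 69637 = 53·1313 + 48
59: 69637 = 59·1180 + 17
61: 69637 = 61·1141 + 36
67: 69637 = 67·1039 + 24
71: 69637 = 71·980 + 57
73: 69637 = 73·953 + 68
79: 69637 = 79·881 + 38
83: 69637 = 83·839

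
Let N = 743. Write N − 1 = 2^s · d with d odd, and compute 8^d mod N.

743 − 1 = 742 = 2^1 · 371, so d = 371.
8^1 ≡ 8 (mod 743)
8^2 ≡ 8^2 = 64 ≡ 64 (mod 743)
8^4 ≡ 64^2 = 4096 ≡ 381 (mod 743)
8^8 ≡ 381^2 = 145161 ≡ 276 (mod 743)
8^16 ≡ 276^2 = 76176 ≡ 390 (mod 743)
8^32 ≡ 390^2 = 152100 ≡ 528 (mod 743)
8^64 ≡ 528^2 = 278784 ≡ 159 (mod 743)
8^128 ≡ 159^2 = 25281 ≡ 19 (mod 743)
8^256 ≡ 19^2 = 361 ≡ 361 (mod 743)
371 = 256 + 64 + 32 + 16 + 2 + 1 in binary powers of 2.
So 8^371 ≡ 361 · 159 · 528 · 390 · 64 · 8 ≡ 1 (mod 743).
Since 8^d ≡ 1 (mod 743), base 8 does not prove 743 composite.

1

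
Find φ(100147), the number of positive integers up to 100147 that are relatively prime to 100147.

Factor: 100147 = 17 · 43 · 137.
φ(100147) = (17−1) · (43−1) · (137−1) = 16 · 42 · 136 = 91392.

91392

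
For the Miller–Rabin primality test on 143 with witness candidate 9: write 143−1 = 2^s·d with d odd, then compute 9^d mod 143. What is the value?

42

143 − 1 = 142 = 2^1 · 71, so d = 71.
9^1 ≡ 9 (mod 143)
9^2 ≡ 9^2 = 81 ≡ 81 (mod 143)
9^4 ≡ 81^2 = 6561 ≡ 126 (mod 143)
9^8 ≡ 126^2 = 15876 ≡ 3 (mod 143)
9^16 ≡ 3^2 = 9 ≡ 9 (mod 143)
9^32 ≡ 9^2 = 81 ≡ 81 (mod 143)
9^64 ≡ 81^2 = 6561 ≡ 126 (mod 143)
71 = 64 + 4 + 2 + 1 in binary powers of 2.
So 9^71 ≡ 126 · 126 · 81 · 9 ≡ 42 (mod 143).
Squaring chain: 42; never reaches −1, so base 9 is a Miller–Rabin witness that 143 is composite.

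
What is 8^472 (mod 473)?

262

8^1 ≡ 8 (mod 473)
8^2 ≡ 8^2 = 64 ≡ 64 (mod 473)
8^4 ≡ 64^2 = 4096 ≡ 312 (mod 473)
8^8 ≡ 312^2 = 97344 ≡ 379 (mod 473)
8^16 ≡ 379^2 = 143641 ≡ 322 (mod 473)
8^32 ≡ 322^2 = 103684 ≡ 97 (mod 473)
8^64 ≡ 97^2 = 9409 ≡ 422 (mod 473)
8^128 ≡ 422^2 = 178084 ≡ 236 (mod 473)
8^256 ≡ 236^2 = 55696 ≡ 355 (mod 473)
472 = 256 + 128 + 64 + 16 + 8 in binary powers of 2.
So 8^472 ≡ 355 · 236 · 422 · 322 · 379 ≡ 262 (mod 473).
Since 262 ≠ 1, base 8 is a Fermat witness: 473 is composite.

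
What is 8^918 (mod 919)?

1

8^1 ≡ 8 (mod 919)
8^2 ≡ 8^2 = 64 ≡ 64 (mod 919)
8^4 ≡ 64^2 = 4096 ≡ 420 (mod 919)
8^8 ≡ 420^2 = 176400 ≡ 871 (mod 919)
8^16 ≡ 871^2 = 758641 ≡ 466 (mod 919)
8^32 ≡ 466^2 = 217156 ≡ 272 (mod 919)
8^64 ≡ 272^2 = 73984 ≡ 464 (mod 919)
8^128 ≡ 464^2 = 215296 ≡ 250 (mod 919)
8^256 ≡ 250^2 = 62500 ≡ 8 (mod 919)
8^512 ≡ 8^2 = 64 ≡ 64 (mod 919)
918 = 512 + 256 + 128 + 16 + 4 + 2 in binary powers of 2.
So 8^918 ≡ 64 · 8 · 250 · 466 · 420 · 64 ≡ 1 (mod 919).
Since the result is 1, base 8 gives no evidence that 919 is composite.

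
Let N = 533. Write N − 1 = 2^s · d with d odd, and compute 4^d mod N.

433

533 − 1 = 532 = 2^2 · 133, so d = 133.
4^1 ≡ 4 (mod 533)
4^2 ≡ 4^2 = 16 ≡ 16 (mod 533)
4^4 ≡ 16^2 = 256 ≡ 256 (mod 533)
4^8 ≡ 256^2 = 65536 ≡ 510 (mod 533)
4^16 ≡ 510^2 = 260100 ≡ 529 (mod 533)
4^32 ≡ 529^2 = 279841 ≡ 16 (mod 533)
4^64 ≡ 16^2 = 256 ≡ 256 (mod 533)
4^128 ≡ 256^2 = 65536 ≡ 510 (mod 533)
133 = 128 + 4 + 1 in binary powers of 2.
So 4^133 ≡ 510 · 256 · 4 ≡ 433 (mod 533).
Squaring chain: 433 → 406; never reaches −1, so base 4 is a Miller–Rabin witness that 533 is composite.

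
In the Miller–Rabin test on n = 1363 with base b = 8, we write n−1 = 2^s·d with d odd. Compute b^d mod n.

1363 − 1 = 1362 = 2^1 · 681, so d = 681.
8^1 ≡ 8 (mod 1363)
8^2 ≡ 8^2 = 64 ≡ 64 (mod 1363)
8^4 ≡ 64^2 = 4096 ≡ 7 (mod 1363)
8^8 ≡ 7^2 = 49 ≡ 49 (mod 1363)
8^16 ≡ 49^2 = 2401 ≡ 1038 (mod 1363)
8^32 ≡ 1038^2 = 1077444 ≡ 674 (mod 1363)
8^64 ≡ 674^2 = 454276 ≡ 397 (mod 1363)
8^128 ≡ 397^2 = 157609 ≡ 864 (mod 1363)
8^256 ≡ 864^2 = 746496 ≡ 935 (mod 1363)
8^512 ≡ 935^2 = 874225 ≡ 542 (mod 1363)
681 = 512 + 128 + 32 + 8 + 1 in binary powers of 2.
So 8^681 ≡ 542 · 864 · 674 · 49 · 8 ≡ 943 (mod 1363).
Squaring chain: 943; never reaches −1, so base 8 is a Miller–Rabin witness that 1363 is composite.

943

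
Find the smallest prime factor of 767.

13

767 is odd.
Digit sum 20, not divisible by 3.
Ends in 7: not divisible by 5.
7: 767 = 7·109 + 4
11: 767 = 11·69 + 8
13: 767 = 13·59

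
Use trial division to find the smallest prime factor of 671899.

671899 is odd.
Digit sum 40, not divisible by 3.
Ends in 9: not divisible by 5.
7: 671899 = 7·95985 + 4
11: 671899 = 11·61081 + 8
13: 671899 = 13·51684 + 7
17: 671899 = 17·39523 + 8
19: 671899 = 19·35363 + 2
23: 671899 = 23·29213

23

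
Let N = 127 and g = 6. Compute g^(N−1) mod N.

6^1 ≡ 6 (mod 127)
6^2 ≡ 6^2 = 36 ≡ 36 (mod 127)
6^4 ≡ 36^2 = 1296 ≡ 26 (mod 127)
6^8 ≡ 26^2 = 676 ≡ 41 (mod 127)
6^16 ≡ 41^2 = 1681 ≡ 30 (mod 127)
6^32 ≡ 30^2 = 900 ≡ 11 (mod 127)
6^64 ≡ 11^2 = 121 ≡ 121 (mod 127)
126 = 64 + 32 + 16 + 8 + 4 + 2 in binary powers of 2.
So 6^126 ≡ 121 · 11 · 30 · 41 · 26 · 36 ≡ 1 (mod 127).
Since the result is 1, base 6 gives no evidence that 127 is composite.

1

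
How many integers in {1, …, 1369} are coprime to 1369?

1332

Factor: 1369 = 37^2.
φ(1369) = 37^1·(37−1) = 1332.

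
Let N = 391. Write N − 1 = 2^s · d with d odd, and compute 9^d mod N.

391 − 1 = 390 = 2^1 · 195, so d = 195.
9^1 ≡ 9 (mod 391)
9^2 ≡ 9^2 = 81 ≡ 81 (mod 391)
9^4 ≡ 81^2 = 6561 ≡ 305 (mod 391)
9^8 ≡ 305^2 = 93025 ≡ 358 (mod 391)
9^16 ≡ 358^2 = 128164 ≡ 307 (mod 391)
9^32 ≡ 307^2 = 94249 ≡ 18 (mod 391)
9^64 ≡ 18^2 = 324 ≡ 324 (mod 391)
9^128 ≡ 324^2 = 104976 ≡ 188 (mod 391)
195 = 128 + 64 + 2 + 1 in binary powers of 2.
So 9^195 ≡ 188 · 324 · 81 · 9 ≡ 151 (mod 391).
Squaring chain: 151; never reaches −1, so base 9 is a Miller–Rabin witness that 391 is composite.

151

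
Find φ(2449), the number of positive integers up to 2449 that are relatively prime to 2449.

2340

Factor: 2449 = 31 · 79.
φ(2449) = (31−1) · (79−1) = 30 · 78 = 2340.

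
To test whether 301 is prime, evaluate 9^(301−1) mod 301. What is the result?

176

9^1 ≡ 9 (mod 301)
9^2 ≡ 9^2 = 81 ≡ 81 (mod 301)
9^4 ≡ 81^2 = 6561 ≡ 240 (mod 301)
9^8 ≡ 240^2 = 57600 ≡ 109 (mod 301)
9^16 ≡ 109^2 = 11881 ≡ 142 (mod 301)
9^32 ≡ 142^2 = 20164 ≡ 298 (mod 301)
9^64 ≡ 298^2 = 88804 ≡ 9 (mod 301)
9^128 ≡ 9^2 = 81 ≡ 81 (mod 301)
9^256 ≡ 81^2 = 6561 ≡ 240 (mod 301)
300 = 256 + 32 + 8 + 4 in binary powers of 2.
So 9^300 ≡ 240 · 298 · 109 · 240 ≡ 176 (mod 301).
Since 176 ≠ 1, base 9 is a Fermat witness: 301 is composite.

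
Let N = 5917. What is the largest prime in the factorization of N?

5917 = 61 · 97
97 is prime.
So 5917 = 61 · 97; the largest prime factor is 97.

97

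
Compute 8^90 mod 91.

64

8^1 ≡ 8 (mod 91)
8^2 ≡ 8^2 = 64 ≡ 64 (mod 91)
8^4 ≡ 64^2 = 4096 ≡ 1 (mod 91)
8^8 ≡ 1^2 = 1 ≡ 1 (mod 91)
8^16 ≡ 1^2 = 1 ≡ 1 (mod 91)
8^32 ≡ 1^2 = 1 ≡ 1 (mod 91)
8^64 ≡ 1^2 = 1 ≡ 1 (mod 91)
90 = 64 + 16 + 8 + 2 in binary powers of 2.
So 8^90 ≡ 1 · 1 · 1 · 64 ≡ 64 (mod 91).
Since 64 ≠ 1, base 8 is a Fermat witness: 91 is composite.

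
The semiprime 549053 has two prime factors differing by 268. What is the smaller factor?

Since p = q + 268, we have 549053 = q(q + 268), so q² + 268q − 549053 = 0.
Discriminant: 268² + 4·549053 = 71824 + 2196212 = 2268036; √2268036 = 1506.
q = (−268 + 1506)/2 = 619, and p = q + 268 = 887.
Check: 619 · 887 = 549053.

619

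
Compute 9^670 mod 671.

1

9^1 ≡ 9 (mod 671)
9^2 ≡ 9^2 = 81 ≡ 81 (mod 671)
9^4 ≡ 81^2 = 6561 ≡ 522 (mod 671)
9^8 ≡ 522^2 = 272484 ≡ 58 (mod 671)
9^16 ≡ 58^2 = 3364 ≡ 9 (mod 671)
9^32 ≡ 9^2 = 81 ≡ 81 (mod 671)
9^64 ≡ 81^2 = 6561 ≡ 522 (mod 671)
9^128 ≡ 522^2 = 272484 ≡ 58 (mod 671)
9^256 ≡ 58^2 = 3364 ≡ 9 (mod 671)
9^512 ≡ 9^2 = 81 ≡ 81 (mod 671)
670 = 512 + 128 + 16 + 8 + 4 + 2 in binary powers of 2.
So 9^670 ≡ 81 · 58 · 9 · 58 · 522 · 81 ≡ 1 (mod 671).
Since the result is 1, base 9 gives no evidence that 671 is composite.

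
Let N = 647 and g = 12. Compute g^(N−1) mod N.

12^1 ≡ 12 (mod 647)
12^2 ≡ 12^2 = 144 ≡ 144 (mod 647)
12^4 ≡ 144^2 = 20736 ≡ 32 (mod 647)
12^8 ≡ 32^2 = 1024 ≡ 377 (mod 647)
12^16 ≡ 377^2 = 142129 ≡ 436 (mod 647)
12^32 ≡ 436^2 = 190096 ≡ 525 (mod 647)
12^64 ≡ 525^2 = 275625 ≡ 3 (mod 647)
12^128 ≡ 3^2 = 9 ≡ 9 (mod 647)
12^256 ≡ 9^2 = 81 ≡ 81 (mod 647)
12^512 ≡ 81^2 = 6561 ≡ 91 (mod 647)
646 = 512 + 128 + 4 + 2 in binary powers of 2.
So 12^646 ≡ 91 · 9 · 32 · 144 ≡ 1 (mod 647).
Since the result is 1, base 12 gives no evidence that 647 is composite.

1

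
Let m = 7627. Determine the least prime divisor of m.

7627 is odd.
Digit sum 22, not divisible by 3.
Ends in 7: not divisible by 5.
7: 7627 = 7·1089 + 4
11: 7627 = 11·693 + 4
13: 7627 = 13·586 + 9
17: 7627 = 17·448 + 11
19: 7627 = 19·401 + 8
23: 7627 = 23·331 + 14
29: 7627 = 29·263

29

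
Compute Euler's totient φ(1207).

Factor: 1207 = 17 · 71.
φ(1207) = (17−1) · (71−1) = 16 · 70 = 1120.

1120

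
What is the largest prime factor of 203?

203 = 7 · 29
29 is prime.
So 203 = 7 · 29; the largest prime factor is 29.

29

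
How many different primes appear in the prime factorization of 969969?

969969 = 3 · 323323
323323 = 7 · 46189
46189 = 11 · 4199
4199 = 13 · 323
323 = 17 · 19
969969 = 3 · 7 · 11 · 13 · 17 · 19, which has 6 distinct prime factors.

6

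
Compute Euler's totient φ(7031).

6864

Factor: 7031 = 79 · 89.
φ(7031) = (79−1) · (89−1) = 78 · 88 = 6864.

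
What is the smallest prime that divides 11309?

11309 is odd.
Digit sum 14, not divisible by 3.
Ends in 9: not divisible by 5.
7: 11309 = 7·1615 + 4
11: 11309 = 11·1028 + 1
13: 11309 = 13·869 + 12
17: 11309 = 17·665 + 4
19: 11309 = 19·595 + 4
23: 11309 = 23·491 + 16
29: 11309 = 29·389 + 28
31: 11309 = 31·364 + 25
37: 11309 = 37·305 + 24
41: 11309 = 41·275 + 34
43: 11309 = 43·263

43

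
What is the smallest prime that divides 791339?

791339 is odd.
Digit sum 32, not divisible by 3.
Ends in 9: not divisible by 5.
7: 791339 = 7·113048 + 3
11: 791339 = 11·71939 + 10
13: 791339 = 13·60872 + 3
17: 791339 = 17·46549 + 6
19: 791339 = 19·41649 + 8
23: 791339 = 23·34406 + 1
29: 791339 = 29·27287 + 16
31: 791339 = 31·25527 + 2
37: 791339 = 37·21387 + 20
41: 791339 = 41·19300 + 39
43: 791339 = 43·18403 + 10
47: 791339 = 47·16837

47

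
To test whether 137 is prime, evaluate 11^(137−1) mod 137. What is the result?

1

11^1 ≡ 11 (mod 137)
11^2 ≡ 11^2 = 121 ≡ 121 (mod 137)
11^4 ≡ 121^2 = 14641 ≡ 119 (mod 137)
11^8 ≡ 119^2 = 14161 ≡ 50 (mod 137)
11^16 ≡ 50^2 = 2500 ≡ 34 (mod 137)
11^32 ≡ 34^2 = 1156 ≡ 60 (mod 137)
11^64 ≡ 60^2 = 3600 ≡ 38 (mod 137)
11^128 ≡ 38^2 = 1444 ≡ 74 (mod 137)
136 = 128 + 8 in binary powers of 2.
So 11^136 ≡ 74 · 50 ≡ 1 (mod 137).
Since the result is 1, base 11 gives no evidence that 137 is composite.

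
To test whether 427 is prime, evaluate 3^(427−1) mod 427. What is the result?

3^1 ≡ 3 (mod 427)
3^2 ≡ 3^2 = 9 ≡ 9 (mod 427)
3^4 ≡ 9^2 = 81 ≡ 81 (mod 427)
3^8 ≡ 81^2 = 6561 ≡ 156 (mod 427)
3^16 ≡ 156^2 = 24336 ≡ 424 (mod 427)
3^32 ≡ 424^2 = 179776 ≡ 9 (mod 427)
3^64 ≡ 9^2 = 81 ≡ 81 (mod 427)
3^128 ≡ 81^2 = 6561 ≡ 156 (mod 427)
3^256 ≡ 156^2 = 24336 ≡ 424 (mod 427)
426 = 256 + 128 + 32 + 8 + 2 in binary powers of 2.
So 3^426 ≡ 424 · 156 · 9 · 156 · 9 ≡ 302 (mod 427).
Since 302 ≠ 1, base 3 is a Fermat witness: 427 is composite.

302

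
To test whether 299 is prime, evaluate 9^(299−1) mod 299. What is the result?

9^1 ≡ 9 (mod 299)
9^2 ≡ 9^2 = 81 ≡ 81 (mod 299)
9^4 ≡ 81^2 = 6561 ≡ 282 (mod 299)
9^8 ≡ 282^2 = 79524 ≡ 289 (mod 299)
9^16 ≡ 289^2 = 83521 ≡ 100 (mod 299)
9^32 ≡ 100^2 = 10000 ≡ 133 (mod 299)
9^64 ≡ 133^2 = 17689 ≡ 48 (mod 299)
9^128 ≡ 48^2 = 2304 ≡ 211 (mod 299)
9^256 ≡ 211^2 = 44521 ≡ 269 (mod 299)
298 = 256 + 32 + 8 + 2 in binary powers of 2.
So 9^298 ≡ 269 · 133 · 289 · 81 ≡ 9 (mod 299).
Since 9 ≠ 1, base 9 is a Fermat witness: 299 is composite.

9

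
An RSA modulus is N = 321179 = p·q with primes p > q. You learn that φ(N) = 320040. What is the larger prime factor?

631

φ(n) = (p−1)(q−1) = n − (p+q) + 1, so p + q = 321179 − 320040 + 1 = 1140.
p and q are the roots of t² − 1140t + 321179 = 0.
Discriminant: 1140² − 4·321179 = 1299600 − 1284716 = 14884; √14884 = 122.
q = (1140 − 122)/2 = 509, p = (1140 + 122)/2 = 631.
Check: 509 · 631 = 321179.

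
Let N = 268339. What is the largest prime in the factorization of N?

268339 = 53 · 5063
5063 = 61 · 83
83 is prime.
So 268339 = 53 · 61 · 83; the largest prime factor is 83.

83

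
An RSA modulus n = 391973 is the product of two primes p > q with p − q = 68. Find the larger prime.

Since p = q + 68, we have 391973 = q(q + 68), so q² + 68q − 391973 = 0.
Discriminant: 68² + 4·391973 = 4624 + 1567892 = 1572516; √1572516 = 1254.
q = (−68 + 1254)/2 = 593, and p = q + 68 = 661.
Check: 593 · 661 = 391973.

661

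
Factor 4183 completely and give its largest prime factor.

89

4183 = 47 · 89
89 is prime.
So 4183 = 47 · 89; the largest prime factor is 89.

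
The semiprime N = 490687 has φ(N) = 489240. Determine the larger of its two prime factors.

φ(n) = (p−1)(q−1) = n − (p+q) + 1, so p + q = 490687 − 489240 + 1 = 1448.
p and q are the roots of t² − 1448t + 490687 = 0.
Discriminant: 1448² − 4·490687 = 2096704 − 1962748 = 133956; √133956 = 366.
q = (1448 − 366)/2 = 541, p = (1448 + 366)/2 = 907.
Check: 541 · 907 = 490687.

907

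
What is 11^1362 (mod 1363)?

1193

11^1 ≡ 11 (mod 1363)
11^2 ≡ 11^2 = 121 ≡ 121 (mod 1363)
11^4 ≡ 121^2 = 14641 ≡ 1011 (mod 1363)
11^8 ≡ 1011^2 = 1022121 ≡ 1234 (mod 1363)
11^16 ≡ 1234^2 = 1522756 ≡ 285 (mod 1363)
11^32 ≡ 285^2 = 81225 ≡ 808 (mod 1363)
11^64 ≡ 808^2 = 652864 ≡ 1350 (mod 1363)
11^128 ≡ 1350^2 = 1822500 ≡ 169 (mod 1363)
11^256 ≡ 169^2 = 28561 ≡ 1301 (mod 1363)
11^512 ≡ 1301^2 = 1692601 ≡ 1118 (mod 1363)
11^1024 ≡ 1118^2 = 1249924 ≡ 53 (mod 1363)
1362 = 1024 + 256 + 64 + 16 + 2 in binary powers of 2.
So 11^1362 ≡ 53 · 1301 · 1350 · 285 · 121 ≡ 1193 (mod 1363).
Since 1193 ≠ 1, base 11 is a Fermat witness: 1363 is composite.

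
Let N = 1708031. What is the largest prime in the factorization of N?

67

1708031 = 13 · 131387
131387 = 37 · 3551
3551 = 53 · 67
67 is prime.
So 1708031 = 13 · 37 · 53 · 67; the largest prime factor is 67.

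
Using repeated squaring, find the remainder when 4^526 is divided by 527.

407

4^1 ≡ 4 (mod 527)
4^2 ≡ 4^2 = 16 ≡ 16 (mod 527)
4^4 ≡ 16^2 = 256 ≡ 256 (mod 527)
4^8 ≡ 256^2 = 65536 ≡ 188 (mod 527)
4^16 ≡ 188^2 = 35344 ≡ 35 (mod 527)
4^32 ≡ 35^2 = 1225 ≡ 171 (mod 527)
4^64 ≡ 171^2 = 29241 ≡ 256 (mod 527)
4^128 ≡ 256^2 = 65536 ≡ 188 (mod 527)
4^256 ≡ 188^2 = 35344 ≡ 35 (mod 527)
4^512 ≡ 35^2 = 1225 ≡ 171 (mod 527)
526 = 512 + 8 + 4 + 2 in binary powers of 2.
So 4^526 ≡ 171 · 188 · 256 · 16 ≡ 407 (mod 527).
Since 407 ≠ 1, base 4 is a Fermat witness: 527 is composite.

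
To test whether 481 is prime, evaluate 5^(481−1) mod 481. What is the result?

417

5^1 ≡ 5 (mod 481)
5^2 ≡ 5^2 = 25 ≡ 25 (mod 481)
5^4 ≡ 25^2 = 625 ≡ 144 (mod 481)
5^8 ≡ 144^2 = 20736 ≡ 53 (mod 481)
5^16 ≡ 53^2 = 2809 ≡ 404 (mod 481)
5^32 ≡ 404^2 = 163216 ≡ 157 (mod 481)
5^64 ≡ 157^2 = 24649 ≡ 118 (mod 481)
5^128 ≡ 118^2 = 13924 ≡ 456 (mod 481)
5^256 ≡ 456^2 = 207936 ≡ 144 (mod 481)
480 = 256 + 128 + 64 + 32 in binary powers of 2.
So 5^480 ≡ 144 · 456 · 118 · 157 ≡ 417 (mod 481).
Since 417 ≠ 1, base 5 is a Fermat witness: 481 is composite.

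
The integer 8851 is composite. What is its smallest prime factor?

8851 is odd.
Digit sum 22, not divisible by 3.
Ends in 1: not divisible by 5.
7: 8851 = 7·1264 + 3
11: 8851 = 11·804 + 7
13: 8851 = 13·680 + 11
17: 8851 = 17·520 + 11
19: 8851 = 19·465 + 16
23: 8851 = 23·384 + 19
29: 8851 = 29·305 + 6
31: 8851 = 31·285 + 16
37: 8851 = 37·239 + 8
41: 8851 = 41·215 + 36
43: 8851 = 43·205 + 36
47: 8851 = 47·188 + 15
53: 8851 = 53·167

53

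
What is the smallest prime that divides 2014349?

31

2014349 is odd.
Digit sum 23, not divisible by 3.
Ends in 9: not divisible by 5.
7: 2014349 = 7·287764 + 1
11: 2014349 = 11·183122 + 7
13: 2014349 = 13·154949 + 12
17: 2014349 = 17·118491 + 2
19: 2014349 = 19·106018 + 7
23: 2014349 = 23·87580 + 9
29: 2014349 = 29·69460 + 9
31: 2014349 = 31·64979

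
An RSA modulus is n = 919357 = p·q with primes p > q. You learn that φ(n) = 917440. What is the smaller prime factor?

φ(n) = (p−1)(q−1) = n − (p+q) + 1, so p + q = 919357 − 917440 + 1 = 1918.
p and q are the roots of t² − 1918t + 919357 = 0.
Discriminant: 1918² − 4·919357 = 3678724 − 3677428 = 1296; √1296 = 36.
q = (1918 − 36)/2 = 941, p = (1918 + 36)/2 = 977.
Check: 941 · 977 = 919357.

941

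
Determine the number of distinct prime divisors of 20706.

20706 = 2 · 10353
10353 = 3 · 3451
3451 = 7 · 493
493 = 17 · 29
20706 = 2 · 3 · 7 · 17 · 29, which has 5 distinct prime factors.

5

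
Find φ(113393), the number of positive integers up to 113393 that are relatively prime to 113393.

95616

Factor: 113393 = 7 · 97 · 167.
φ(113393) = (7−1) · (97−1) · (167−1) = 6 · 96 · 166 = 95616.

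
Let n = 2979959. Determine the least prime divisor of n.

67

2979959 is odd.
Digit sum 50, not divisible by 3.
Ends in 9: not divisible by 5.
7: 2979959 = 7·425708 + 3
11: 2979959 = 11·270905 + 4
13: 2979959 = 13·229227 + 8
17: 2979959 = 17·175291 + 12
19: 2979959 = 19·156839 + 18
23: 2979959 = 23·129563 + 10
29: 2979959 = 29·102757 + 6
31: 2979959 = 31·96127 + 22
37: 2979959 = 37·80539 + 16
41: 2979959 = 41·72681 + 38
43: 2979959 = 43·69301 + 16
47: 2979959 = 47·63403 + 18
53: 2979959 = 53·56225 + 34
59: 2979959 = 59·50507 + 46
61: 2979959 = 61·48851 + 48
67: 2979959 = 67·44477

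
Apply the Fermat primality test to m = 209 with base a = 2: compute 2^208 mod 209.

36

2^1 ≡ 2 (mod 209)
2^2 ≡ 2^2 = 4 ≡ 4 (mod 209)
2^4 ≡ 4^2 = 16 ≡ 16 (mod 209)
2^8 ≡ 16^2 = 256 ≡ 47 (mod 209)
2^16 ≡ 47^2 = 2209 ≡ 119 (mod 209)
2^32 ≡ 119^2 = 14161 ≡ 158 (mod 209)
2^64 ≡ 158^2 = 24964 ≡ 93 (mod 209)
2^128 ≡ 93^2 = 8649 ≡ 80 (mod 209)
208 = 128 + 64 + 16 in binary powers of 2.
So 2^208 ≡ 80 · 93 · 119 ≡ 36 (mod 209).
Since 36 ≠ 1, base 2 is a Fermat witness: 209 is composite.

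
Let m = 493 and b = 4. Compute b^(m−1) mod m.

4^1 ≡ 4 (mod 493)
4^2 ≡ 4^2 = 16 ≡ 16 (mod 493)
4^4 ≡ 16^2 = 256 ≡ 256 (mod 493)
4^8 ≡ 256^2 = 65536 ≡ 460 (mod 493)
4^16 ≡ 460^2 = 211600 ≡ 103 (mod 493)
4^32 ≡ 103^2 = 10609 ≡ 256 (mod 493)
4^64 ≡ 256^2 = 65536 ≡ 460 (mod 493)
4^128 ≡ 460^2 = 211600 ≡ 103 (mod 493)
4^256 ≡ 103^2 = 10609 ≡ 256 (mod 493)
492 = 256 + 128 + 64 + 32 + 8 + 4 in binary powers of 2.
So 4^492 ≡ 256 · 103 · 460 · 256 · 460 · 256 ≡ 103 (mod 493).
Since 103 ≠ 1, base 4 is a Fermat witness: 493 is composite.

103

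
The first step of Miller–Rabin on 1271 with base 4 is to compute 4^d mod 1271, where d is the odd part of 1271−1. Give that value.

1024

1271 − 1 = 1270 = 2^1 · 635, so d = 635.
4^1 ≡ 4 (mod 1271)
4^2 ≡ 4^2 = 16 ≡ 16 (mod 1271)
4^4 ≡ 16^2 = 256 ≡ 256 (mod 1271)
4^8 ≡ 256^2 = 65536 ≡ 715 (mod 1271)
4^16 ≡ 715^2 = 511225 ≡ 283 (mod 1271)
4^32 ≡ 283^2 = 80089 ≡ 16 (mod 1271)
4^64 ≡ 16^2 = 256 ≡ 256 (mod 1271)
4^128 ≡ 256^2 = 65536 ≡ 715 (mod 1271)
4^256 ≡ 715^2 = 511225 ≡ 283 (mod 1271)
4^512 ≡ 283^2 = 80089 ≡ 16 (mod 1271)
635 = 512 + 64 + 32 + 16 + 8 + 2 + 1 in binary powers of 2.
So 4^635 ≡ 16 · 256 · 16 · 283 · 715 · 16 · 4 ≡ 1024 (mod 1271).
Squaring chain: 1024; never reaches −1, so base 4 is a Miller–Rabin witness that 1271 is composite.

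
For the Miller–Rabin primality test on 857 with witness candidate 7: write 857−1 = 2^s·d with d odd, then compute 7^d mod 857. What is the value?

669

857 − 1 = 856 = 2^3 · 107, so d = 107.
7^1 ≡ 7 (mod 857)
7^2 ≡ 7^2 = 49 ≡ 49 (mod 857)
7^4 ≡ 49^2 = 2401 ≡ 687 (mod 857)
7^8 ≡ 687^2 = 471969 ≡ 619 (mod 857)
7^16 ≡ 619^2 = 383161 ≡ 82 (mod 857)
7^32 ≡ 82^2 = 6724 ≡ 725 (mod 857)
7^64 ≡ 725^2 = 525625 ≡ 284 (mod 857)
107 = 64 + 32 + 8 + 2 + 1 in binary powers of 2.
So 7^107 ≡ 284 · 725 · 619 · 49 · 7 ≡ 669 (mod 857).
Squaring chain: 669 → 207 → 856; reaches −1, so base 7 does not prove 857 composite.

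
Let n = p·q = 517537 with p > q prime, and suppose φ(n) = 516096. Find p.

φ(n) = (p−1)(q−1) = n − (p+q) + 1, so p + q = 517537 − 516096 + 1 = 1442.
p and q are the roots of t² − 1442t + 517537 = 0.
Discriminant: 1442² − 4·517537 = 2079364 − 2070148 = 9216; √9216 = 96.
q = (1442 − 96)/2 = 673, p = (1442 + 96)/2 = 769.
Check: 673 · 769 = 517537.

769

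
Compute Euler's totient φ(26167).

25840

Factor: 26167 = 137 · 191.
φ(26167) = (137−1) · (191−1) = 136 · 190 = 25840.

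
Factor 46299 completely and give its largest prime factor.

46299 = 3 · 15433
15433 = 11 · 1403
1403 = 23 · 61
61 is prime.
So 46299 = 3 · 11 · 23 · 61; the largest prime factor is 61.

61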